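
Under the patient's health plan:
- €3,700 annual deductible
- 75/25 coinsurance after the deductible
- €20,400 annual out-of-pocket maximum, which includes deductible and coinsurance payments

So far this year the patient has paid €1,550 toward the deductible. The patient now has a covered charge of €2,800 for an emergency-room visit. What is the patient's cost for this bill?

€2,312.50

Remaining deductible: €3,700 − €1,550 = €2,150.
That leaves €2,800 − €2,150 = €650 for coinsurance.
25% of €650 = €162.50 falls to the patient.
So the patient owes €2,150 + €162.50 = €2,312.50 before any cap.
Year-to-date out-of-pocket becomes €1,550 + €2,312.50 = €3,862.50, still under the €20,400 maximum, so no cap applies.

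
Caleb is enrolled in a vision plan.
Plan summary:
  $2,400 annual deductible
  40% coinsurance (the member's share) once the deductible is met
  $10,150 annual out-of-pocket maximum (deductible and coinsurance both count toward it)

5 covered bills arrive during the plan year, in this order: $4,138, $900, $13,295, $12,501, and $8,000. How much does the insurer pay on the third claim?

Bill 1, $4,138: $2,400 to deductible, leaving $1,738; member's 40% is $695.20. Cost to member: $3,095.20. OOP to date $3,095.20. Plan pays $4,138 − $3,095.20 = $1,042.80.
Bill 2, $900: 40% coinsurance on $900 = $360. Member owes $360 (running OOP $3,455.20). Plan pays $900 − $360 = $540.
Bill 3, $13,295: deductible already satisfied, so member's share is 40% × $13,295 = $5,318. Cost to member: $5,318. OOP to date $8,773.20. Insurer: $13,295 − $5,318 = $7,977.

$7,977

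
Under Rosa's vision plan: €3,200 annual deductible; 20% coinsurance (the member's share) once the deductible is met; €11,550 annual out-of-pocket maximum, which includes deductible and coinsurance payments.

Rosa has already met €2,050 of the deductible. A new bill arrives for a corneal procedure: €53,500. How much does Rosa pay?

€2,050 of the €3,200 deductible is already met, leaving €1,150.
After the €1,150 deductible portion, €53,500 − €1,150 = €52,350 is subject to coinsurance.
Coinsurance: €52,350 × 20% = €10,470.
Member responsibility before any cap: €1,150 + €10,470 = €11,620.
Year-to-date out-of-pocket would reach €2,050 + €11,620 = €13,670, above the €11,550 maximum, so the member pays only €11,550 − €2,050 = €9,500.

€9,500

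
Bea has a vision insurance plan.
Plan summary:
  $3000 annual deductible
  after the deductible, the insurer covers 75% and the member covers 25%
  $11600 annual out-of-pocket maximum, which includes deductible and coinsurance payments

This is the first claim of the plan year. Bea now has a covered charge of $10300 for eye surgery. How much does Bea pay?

Deductible not yet touched, so the first $3000 of the bill goes to the deductible.
That leaves $10300 − $3000 = $7300 for coinsurance.
Coinsurance: $7300 × 25% = $1825.
Member responsibility before any cap: $3000 + $1825 = $4825.
Cumulative spending $0 + $4825 = $4825 stays under the $11600 maximum.

$4825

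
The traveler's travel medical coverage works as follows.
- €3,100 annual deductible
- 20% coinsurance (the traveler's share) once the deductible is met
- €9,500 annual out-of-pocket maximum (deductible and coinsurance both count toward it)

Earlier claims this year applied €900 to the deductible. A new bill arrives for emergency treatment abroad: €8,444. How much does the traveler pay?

€900 of the €3,100 deductible is already met, leaving €2,200.
That leaves €8,444 − €2,200 = €6,244 for coinsurance.
Traveler's 20% share of €6,244 is €1,248.80.
That puts the traveler's cost at €2,200 + €1,248.80 = €3,448.80 before any cap.
Cumulative spending €900 + €3,448.80 = €4,348.80 stays under the €9,500 maximum.

€3,448.80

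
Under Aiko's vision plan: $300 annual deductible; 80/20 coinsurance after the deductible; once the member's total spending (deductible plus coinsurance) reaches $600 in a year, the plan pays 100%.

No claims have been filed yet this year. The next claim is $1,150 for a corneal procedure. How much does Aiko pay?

Nothing has been paid toward the $300 deductible, so the first $300 of this charge is applied there.
After the $300 deductible portion, $1,150 − $300 = $850 is subject to coinsurance.
Member's 20% share of $850 is $170.
Member responsibility before any cap: $300 + $170 = $470.
Cumulative spending $0 + $470 = $470 stays under the $600 maximum.

$470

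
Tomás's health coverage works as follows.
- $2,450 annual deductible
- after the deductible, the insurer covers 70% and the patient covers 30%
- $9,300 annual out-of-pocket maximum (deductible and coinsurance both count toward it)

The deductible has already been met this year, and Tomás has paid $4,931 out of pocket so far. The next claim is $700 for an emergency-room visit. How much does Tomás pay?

$210

With the deductible met, the entire $700 is subject to coinsurance.
Patient's 30% share of $700 is $210.
Total out-of-pocket so far would be $4,931 + $210 = $5,141, below the $9,300 cap — no reduction.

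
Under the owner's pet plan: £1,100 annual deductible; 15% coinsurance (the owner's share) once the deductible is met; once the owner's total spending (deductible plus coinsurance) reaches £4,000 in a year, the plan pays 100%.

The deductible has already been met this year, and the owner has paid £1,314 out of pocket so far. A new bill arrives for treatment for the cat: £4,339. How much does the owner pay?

£650.85

With the deductible met, the entire £4,339 is subject to coinsurance.
Owner's 15% share of £4,339 is £650.85.
Year-to-date out-of-pocket becomes £1,314 + £650.85 = £1,964.85, still under the £4,000 maximum, so no cap applies.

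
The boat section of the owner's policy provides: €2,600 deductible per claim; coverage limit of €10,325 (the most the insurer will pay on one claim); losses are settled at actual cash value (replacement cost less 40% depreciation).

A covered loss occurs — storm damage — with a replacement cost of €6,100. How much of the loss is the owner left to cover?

Actual cash value after 40% depreciation: €6,100 × 60% = €3,660.
Less the €2,600 deductible: €3,660 − €2,600 = €1,060.
€1,060 is within the €10,325 limit, so the insurer pays €1,060.
Owner's share is the uncovered remainder: €6,100 − €1,060 = €5,040.

€5,040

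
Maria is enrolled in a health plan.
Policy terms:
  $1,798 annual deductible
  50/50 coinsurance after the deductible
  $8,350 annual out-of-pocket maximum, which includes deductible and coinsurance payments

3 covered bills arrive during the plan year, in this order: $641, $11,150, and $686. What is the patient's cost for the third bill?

Claim 1 — $641: entire amount goes to the deductible. Patient owes $641 (running OOP $641).
Claim 2 — $11,150: $1,157 to deductible, leaving $9,993; patient's 50% is $4,996.50. Patient pays $6,153.50; OOP now $6,794.50.
Claim 3 — $686: deductible already satisfied, so patient's share is 50% × $686 = $343. Patient owes $343 (running OOP $7,137.50).

$343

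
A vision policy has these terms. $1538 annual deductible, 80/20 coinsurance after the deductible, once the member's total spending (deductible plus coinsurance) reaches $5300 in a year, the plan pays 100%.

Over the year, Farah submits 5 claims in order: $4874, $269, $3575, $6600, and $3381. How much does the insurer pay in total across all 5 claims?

#1 ($4874): $1538 to deductible, leaving $3336; member's 20% is $667.20. Cost to member: $2205.20. OOP to date $2205.20. Plan pays $4874 − $2205.20 = $2668.80.
#2 ($269): 20% coinsurance on $269 = $53.80. Member pays $53.80; OOP now $2259. Plan pays $269 − $53.80 = $215.20.
#3 ($3575): deductible met; 20% of $3575 = $715. Member pays $715; OOP now $2974. Insurer: $3575 − $715 = $2860.
#4 ($6600): deductible met; 20% of $6600 = $1320. Member owes $1320 (running OOP $4294). Plan pays $6600 − $1320 = $5280.
#5 ($3381): 20% coinsurance on $3381 = $676.20. Cost to member: $676.20. OOP to date $4970.20. Insurer: $3381 − $676.20 = $2704.80.
Insurer total: $2668.80 + $215.20 + $2860 + $5280 + $2704.80 = $13728.80.

$13728.80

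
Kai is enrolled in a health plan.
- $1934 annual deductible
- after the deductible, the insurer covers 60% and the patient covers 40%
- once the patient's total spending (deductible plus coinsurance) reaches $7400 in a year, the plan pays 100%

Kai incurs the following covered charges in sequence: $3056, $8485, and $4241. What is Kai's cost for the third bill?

$1623.20

Claim 1 ($3056): deductible takes $1934, $1122 remains; patient's 40% is $448.80. Cost to patient: $2382.80. OOP to date $2382.80.
Claim 2 ($8485): 40% coinsurance on $8485 = $3394. Cost to patient: $3394. OOP to date $5776.80.
Claim 3 ($4241): 40% coinsurance on $4241 = $1696.40. OOP would hit $7473.20 > $7400, so the cap limits the patient to $7400 − $5776.80 = $1623.20.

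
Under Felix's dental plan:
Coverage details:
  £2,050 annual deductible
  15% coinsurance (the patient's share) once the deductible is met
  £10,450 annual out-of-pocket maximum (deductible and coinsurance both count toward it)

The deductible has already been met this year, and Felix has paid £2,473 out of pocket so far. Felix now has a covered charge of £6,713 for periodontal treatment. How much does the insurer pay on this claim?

The deductible is already satisfied, so the full bill goes to coinsurance.
Coinsurance: £6,713 × 15% = £1,006.95.
Total out-of-pocket so far would be £2,473 + £1,006.95 = £3,479.95, below the £10,450 cap — no reduction.
Insurer pays the balance: £6,713 − £1,006.95 = £5,706.05.

£5,706.05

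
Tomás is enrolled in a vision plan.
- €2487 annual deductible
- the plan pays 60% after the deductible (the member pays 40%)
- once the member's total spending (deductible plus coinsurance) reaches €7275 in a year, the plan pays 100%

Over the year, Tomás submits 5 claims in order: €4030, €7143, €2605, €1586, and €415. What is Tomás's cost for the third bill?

€1042

Claim 1 — €4030: deductible takes €2487, €1543 remains; 40% of €1543 = €617.20. Member owes €3104.20 (running OOP €3104.20).
Claim 2 — €7143: deductible met; 40% of €7143 = €2857.20. Cost to member: €2857.20. OOP to date €5961.40.
Claim 3 — €2605: deductible already satisfied, so member's share is 40% × €2605 = €1042. Cost to member: €1042. OOP to date €7003.40.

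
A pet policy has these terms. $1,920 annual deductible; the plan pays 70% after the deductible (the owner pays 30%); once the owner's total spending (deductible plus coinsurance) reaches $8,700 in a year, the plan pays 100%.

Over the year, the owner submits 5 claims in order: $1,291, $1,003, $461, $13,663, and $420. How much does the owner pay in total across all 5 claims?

$6,395.40

Claim 1 — $1,291: all of it applies to the deductible. Cost to owner: $1,291. OOP to date $1,291.
Claim 2 — $1,003: $629 to deductible, leaving $374; owner's 30% is $112.20. Cost to owner: $741.20. OOP to date $2,032.20.
Claim 3 — $461: 30% coinsurance on $461 = $138.30. Owner pays $138.30; OOP now $2,170.50.
Claim 4 — $13,663: 30% coinsurance on $13,663 = $4,098.90. Owner pays $4,098.90; OOP now $6,269.40.
Claim 5 — $420: 30% coinsurance on $420 = $126. Owner pays $126; OOP now $6,395.40.
Total paid by the owner: $1,291 + $741.20 + $138.30 + $4,098.90 + $126 = $6,395.40.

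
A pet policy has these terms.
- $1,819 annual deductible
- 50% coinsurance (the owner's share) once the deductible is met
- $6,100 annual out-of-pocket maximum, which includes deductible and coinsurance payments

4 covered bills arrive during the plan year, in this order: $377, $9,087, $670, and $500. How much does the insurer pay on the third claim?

$335

Claim 1 ($377): fully absorbed by the deductible. Owner pays $377; OOP now $377. Plan pays $377 − $377 = $0.
Claim 2 ($9,087): $1,442 to deductible, leaving $7,645; 50% of $7,645 = $3,822.50. Owner owes $5,264.50 (running OOP $5,641.50). Insurer: $9,087 − $5,264.50 = $3,822.50.
Claim 3 ($670): deductible already satisfied, so owner's share is 50% × $670 = $335. Owner pays $335; OOP now $5,976.50. Plan pays $670 − $335 = $335.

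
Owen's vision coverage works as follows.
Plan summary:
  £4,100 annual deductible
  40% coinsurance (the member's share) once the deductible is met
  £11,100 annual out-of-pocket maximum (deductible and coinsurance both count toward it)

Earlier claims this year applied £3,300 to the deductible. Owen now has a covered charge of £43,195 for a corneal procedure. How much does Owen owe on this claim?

Deductible still to meet: £4,100 − £3,300 = £800.
That leaves £43,195 − £800 = £42,395 for coinsurance.
40% of £42,395 = £16,958 falls to the member.
That puts the member's cost at £800 + £16,958 = £17,758 before any cap.
That would bring total out-of-pocket to £21,058, past the £11,100 cap. The member is capped at £11,100 − £3,300 = £7,800 on this claim.

£7,800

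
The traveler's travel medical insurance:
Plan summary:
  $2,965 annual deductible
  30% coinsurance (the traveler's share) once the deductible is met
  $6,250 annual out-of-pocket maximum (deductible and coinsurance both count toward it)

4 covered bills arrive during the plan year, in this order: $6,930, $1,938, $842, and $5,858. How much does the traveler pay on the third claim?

#1 ($6,930): $2,965 to deductible, leaving $3,965; coinsurance $3,965 × 30% = $1,189.50. Traveler owes $4,154.50 (running OOP $4,154.50).
#2 ($1,938): deductible met; 30% of $1,938 = $581.40. Traveler pays $581.40; OOP now $4,735.90.
#3 ($842): deductible met; 30% of $842 = $252.60. Traveler pays $252.60; OOP now $4,988.50.

$252.60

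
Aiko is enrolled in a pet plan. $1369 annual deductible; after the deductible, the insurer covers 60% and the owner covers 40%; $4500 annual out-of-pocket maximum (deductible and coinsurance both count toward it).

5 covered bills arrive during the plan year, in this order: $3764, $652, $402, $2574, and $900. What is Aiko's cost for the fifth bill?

Claim 1 ($3764): $1369 to deductible, leaving $2395; 40% of $2395 = $958. Owner owes $2327 (running OOP $2327).
Claim 2 ($652): deductible met; 40% of $652 = $260.80. Cost to owner: $260.80. OOP to date $2587.80.
Claim 3 ($402): 40% coinsurance on $402 = $160.80. Owner pays $160.80; OOP now $2748.60.
Claim 4 ($2574): deductible met; 40% of $2574 = $1029.60. Owner owes $1029.60 (running OOP $3778.20).
Claim 5 ($900): deductible met; 40% of $900 = $360. Cost to owner: $360. OOP to date $4138.20.

$360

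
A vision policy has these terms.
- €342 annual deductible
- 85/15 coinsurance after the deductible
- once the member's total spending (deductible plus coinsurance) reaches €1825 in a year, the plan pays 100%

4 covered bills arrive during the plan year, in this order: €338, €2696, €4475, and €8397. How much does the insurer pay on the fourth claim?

€7989.05

Bill 1, €338: all of it applies to the deductible. Member pays €338; OOP now €338. Plan pays €338 − €338 = €0.
Bill 2, €2696: €4 to deductible, leaving €2692; coinsurance €2692 × 15% = €403.80. Member owes €407.80 (running OOP €745.80). Plan pays €2696 − €407.80 = €2288.20.
Bill 3, €4475: deductible met; 15% of €4475 = €671.25. Cost to member: €671.25. OOP to date €1417.05. Plan pays €4475 − €671.25 = €3803.75.
Bill 4, €8397: deductible already satisfied, so member's share is 15% × €8397 = €1259.55. Adding that to €1417.05 gives €2676.60, past the €1825 cap; member pays only €1825 − €1417.05 = €407.95. Insurer: €8397 − €407.95 = €7989.05.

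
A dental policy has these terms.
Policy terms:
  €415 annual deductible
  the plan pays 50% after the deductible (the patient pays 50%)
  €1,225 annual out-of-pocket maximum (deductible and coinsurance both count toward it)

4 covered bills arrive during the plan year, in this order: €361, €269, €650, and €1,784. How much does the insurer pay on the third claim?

€325

Bill 1, €361: fully absorbed by the deductible. Patient owes €361 (running OOP €361). Plan pays €361 − €361 = €0.
Bill 2, €269: €54 to deductible, leaving €215; coinsurance €215 × 50% = €107.50. Patient pays €161.50; OOP now €522.50. Insurer: €269 − €161.50 = €107.50.
Bill 3, €650: deductible met; 50% of €650 = €325. Patient owes €325 (running OOP €847.50). Insurer: €650 − €325 = €325.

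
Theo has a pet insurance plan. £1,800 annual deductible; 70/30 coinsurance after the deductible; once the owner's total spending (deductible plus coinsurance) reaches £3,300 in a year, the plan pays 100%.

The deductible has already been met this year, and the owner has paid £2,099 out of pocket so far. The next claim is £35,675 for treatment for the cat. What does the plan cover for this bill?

£34,474

The deductible is already satisfied, so the full bill goes to coinsurance.
Coinsurance: £35,675 × 30% = £10,702.50.
Year-to-date out-of-pocket would reach £2,099 + £10,702.50 = £12,801.50, above the £3,300 maximum, so the owner pays only £3,300 − £2,099 = £1,201.
The insurer covers the remainder: £35,675 − £1,201 = £34,474.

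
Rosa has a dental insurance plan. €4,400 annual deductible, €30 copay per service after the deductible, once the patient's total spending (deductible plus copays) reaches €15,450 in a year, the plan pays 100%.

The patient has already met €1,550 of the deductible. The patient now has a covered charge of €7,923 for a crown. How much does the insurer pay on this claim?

Deductible still to meet: €4,400 − €1,550 = €2,850.
The remaining €5,073 (= €7,923 − €2,850) moves to the copay.
Copay on this service: €30.
That puts the patient's cost at €2,850 + €30 = €2,880 before any cap.
Year-to-date out-of-pocket becomes €1,550 + €2,880 = €4,430, still under the €15,450 maximum, so no cap applies.
The insurer covers the remainder: €7,923 − €2,880 = €5,043.

€5,043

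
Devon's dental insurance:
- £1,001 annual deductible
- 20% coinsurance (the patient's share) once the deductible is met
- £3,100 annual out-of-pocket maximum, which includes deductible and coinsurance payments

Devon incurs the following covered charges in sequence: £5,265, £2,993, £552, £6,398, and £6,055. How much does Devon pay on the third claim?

Claim 1 — £5,265: deductible takes £1,001, £4,264 remains; 20% of £4,264 = £852.80. Patient owes £1,853.80 (running OOP £1,853.80).
Claim 2 — £2,993: 20% coinsurance on £2,993 = £598.60. Patient pays £598.60; OOP now £2,452.40.
Claim 3 — £552: deductible already satisfied, so patient's share is 20% × £552 = £110.40. Cost to patient: £110.40. OOP to date £2,562.80.

£110.40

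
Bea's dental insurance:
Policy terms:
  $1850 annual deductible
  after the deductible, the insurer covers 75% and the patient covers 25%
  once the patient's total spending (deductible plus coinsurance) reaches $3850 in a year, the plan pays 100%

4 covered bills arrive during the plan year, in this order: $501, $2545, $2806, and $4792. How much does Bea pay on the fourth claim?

$999.50

Bill 1, $501: all of it applies to the deductible. Cost to patient: $501. OOP to date $501.
Bill 2, $2545: deductible takes $1349, $1196 remains; 25% of $1196 = $299. Patient pays $1648; OOP now $2149.
Bill 3, $2806: deductible already satisfied, so patient's share is 25% × $2806 = $701.50. Patient owes $701.50 (running OOP $2850.50).
Bill 4, $4792: 25% coinsurance on $4792 = $1198. Adding that to $2850.50 gives $4048.50, past the $3850 cap; patient pays only $3850 − $2850.50 = $999.50.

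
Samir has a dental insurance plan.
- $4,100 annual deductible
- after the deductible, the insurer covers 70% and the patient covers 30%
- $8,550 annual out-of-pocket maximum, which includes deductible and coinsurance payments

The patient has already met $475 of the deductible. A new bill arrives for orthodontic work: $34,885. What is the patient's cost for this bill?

$8,075

$475 of the $4,100 deductible is already met, leaving $3,625.
The remaining $31,260 (= $34,885 − $3,625) moves to coinsurance.
30% of $31,260 = $9,378 falls to the patient.
That puts the patient's cost at $3,625 + $9,378 = $13,003 before any cap.
Year-to-date out-of-pocket would reach $475 + $13,003 = $13,478, above the $8,550 maximum, so the patient pays only $8,550 − $475 = $8,075.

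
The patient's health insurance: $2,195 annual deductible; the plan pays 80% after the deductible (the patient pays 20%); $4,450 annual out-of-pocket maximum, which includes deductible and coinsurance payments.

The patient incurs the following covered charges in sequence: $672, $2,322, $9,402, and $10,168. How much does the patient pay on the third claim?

$1,880.40

#1 ($672): all of it applies to the deductible. Patient owes $672 (running OOP $672).
#2 ($2,322): deductible takes $1,523, $799 remains; coinsurance $799 × 20% = $159.80. Cost to patient: $1,682.80. OOP to date $2,354.80.
#3 ($9,402): deductible met; 20% of $9,402 = $1,880.40. Patient pays $1,880.40; OOP now $4,235.20.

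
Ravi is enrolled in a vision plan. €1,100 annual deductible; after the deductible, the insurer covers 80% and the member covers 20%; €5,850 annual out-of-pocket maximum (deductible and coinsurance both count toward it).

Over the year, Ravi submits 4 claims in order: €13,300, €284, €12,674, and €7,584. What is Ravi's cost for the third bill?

€2,253.20

Bill 1, €13,300: deductible takes €1,100, €12,200 remains; coinsurance €12,200 × 20% = €2,440. Member pays €3,540; OOP now €3,540.
Bill 2, €284: deductible met; 20% of €284 = €56.80. Cost to member: €56.80. OOP to date €3,596.80.
Bill 3, €12,674: 20% coinsurance on €12,674 = €2,534.80. That would push OOP to €6,131.60, over the €5,850 cap, so member pays €5,850 − €3,596.80 = €2,253.20.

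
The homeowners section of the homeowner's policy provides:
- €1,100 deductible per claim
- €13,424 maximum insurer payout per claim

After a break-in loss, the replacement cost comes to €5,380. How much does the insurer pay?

Subtract the deductible: €5,380 − €1,100 = €4,280.
€4,280 is within the €13,424 limit, so the insurer pays €4,280.

€4,280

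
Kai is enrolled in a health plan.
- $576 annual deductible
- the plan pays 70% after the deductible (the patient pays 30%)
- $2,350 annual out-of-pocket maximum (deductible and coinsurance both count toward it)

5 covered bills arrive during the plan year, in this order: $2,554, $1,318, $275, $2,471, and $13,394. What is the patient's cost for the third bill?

$82.50

Claim 1 — $2,554: deductible takes $576, $1,978 remains; coinsurance $1,978 × 30% = $593.40. Patient pays $1,169.40; OOP now $1,169.40.
Claim 2 — $1,318: deductible met; 30% of $1,318 = $395.40. Cost to patient: $395.40. OOP to date $1,564.80.
Claim 3 — $275: 30% coinsurance on $275 = $82.50. Cost to patient: $82.50. OOP to date $1,647.30.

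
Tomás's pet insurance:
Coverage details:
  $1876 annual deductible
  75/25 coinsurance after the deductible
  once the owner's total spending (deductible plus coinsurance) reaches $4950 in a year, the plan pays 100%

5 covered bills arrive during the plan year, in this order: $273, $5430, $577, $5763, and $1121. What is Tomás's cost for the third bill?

#1 ($273): entire amount goes to the deductible. Cost to owner: $273. OOP to date $273.
#2 ($5430): $1603 finishes the deductible; $3827 goes to coinsurance; 25% of $3827 = $956.75. Owner owes $2559.75 (running OOP $2832.75).
#3 ($577): deductible met; 25% of $577 = $144.25. Owner owes $144.25 (running OOP $2977).

$144.25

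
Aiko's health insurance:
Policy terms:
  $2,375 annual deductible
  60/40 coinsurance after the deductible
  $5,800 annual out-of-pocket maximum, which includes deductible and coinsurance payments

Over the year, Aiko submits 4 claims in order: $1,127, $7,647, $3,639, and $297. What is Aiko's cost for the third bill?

Claim 1 ($1,127): all of it applies to the deductible. Cost to patient: $1,127. OOP to date $1,127.
Claim 2 ($7,647): deductible takes $1,248, $6,399 remains; patient's 40% is $2,559.60. Cost to patient: $3,807.60. OOP to date $4,934.60.
Claim 3 ($3,639): deductible met; 40% of $3,639 = $1,455.60. That would push OOP to $6,390.20, over the $5,800 cap, so patient pays $5,800 − $4,934.60 = $865.40.

$865.40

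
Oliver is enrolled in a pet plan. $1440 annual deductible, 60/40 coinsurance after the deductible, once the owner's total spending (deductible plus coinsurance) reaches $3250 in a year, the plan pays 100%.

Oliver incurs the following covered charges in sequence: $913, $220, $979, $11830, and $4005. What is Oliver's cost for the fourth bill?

Bill 1, $913: fully absorbed by the deductible. Owner pays $913; OOP now $913.
Bill 2, $220: fully absorbed by the deductible. Owner pays $220; OOP now $1133.
Bill 3, $979: $307 finishes the deductible; $672 goes to coinsurance; coinsurance $672 × 40% = $268.80. Owner pays $575.80; OOP now $1708.80.
Bill 4, $11830: deductible already satisfied, so owner's share is 40% × $11830 = $4732. OOP would hit $6440.80 > $3250, so the cap limits the owner to $3250 − $1708.80 = $1541.20.

$1541.20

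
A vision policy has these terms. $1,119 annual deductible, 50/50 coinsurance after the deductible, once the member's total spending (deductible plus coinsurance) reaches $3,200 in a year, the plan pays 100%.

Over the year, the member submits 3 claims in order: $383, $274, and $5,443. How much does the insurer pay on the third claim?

Bill 1, $383: entire amount goes to the deductible. Cost to member: $383. OOP to date $383. Insurer: $383 − $383 = $0.
Bill 2, $274: fully absorbed by the deductible. Cost to member: $274. OOP to date $657. Plan pays $274 − $274 = $0.
Bill 3, $5,443: deductible takes $462, $4,981 remains; coinsurance $4,981 × 50% = $2,490.50. Claim cost before the cap: $462 + $2,490.50 = $2,952.50. That would push OOP to $3,609.50, over the $3,200 cap, so member pays $3,200 − $657 = $2,543. Plan pays $5,443 − $2,543 = $2,900.

$2,900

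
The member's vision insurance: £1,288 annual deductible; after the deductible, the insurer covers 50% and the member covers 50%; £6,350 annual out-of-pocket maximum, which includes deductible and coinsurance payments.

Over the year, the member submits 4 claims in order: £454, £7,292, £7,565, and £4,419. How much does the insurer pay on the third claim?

£5,732

Claim 1 — £454: fully absorbed by the deductible. Member owes £454 (running OOP £454). Plan pays £454 − £454 = £0.
Claim 2 — £7,292: deductible takes £834, £6,458 remains; coinsurance £6,458 × 50% = £3,229. Member owes £4,063 (running OOP £4,517). Insurer: £7,292 − £4,063 = £3,229.
Claim 3 — £7,565: 50% coinsurance on £7,565 = £3,782.50. Adding that to £4,517 gives £8,299.50, past the £6,350 cap; member pays only £6,350 − £4,517 = £1,833. Insurer: £7,565 − £1,833 = £5,732.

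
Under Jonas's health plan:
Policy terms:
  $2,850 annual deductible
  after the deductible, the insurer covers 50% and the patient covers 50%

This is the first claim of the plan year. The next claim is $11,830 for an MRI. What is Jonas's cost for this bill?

Deductible not yet touched, so the first $2,850 of the bill goes to the deductible.
That leaves $11,830 − $2,850 = $8,980 for coinsurance.
Coinsurance: $8,980 × 50% = $4,490.
Patient responsibility: $2,850 + $4,490 = $7,340.

$7,340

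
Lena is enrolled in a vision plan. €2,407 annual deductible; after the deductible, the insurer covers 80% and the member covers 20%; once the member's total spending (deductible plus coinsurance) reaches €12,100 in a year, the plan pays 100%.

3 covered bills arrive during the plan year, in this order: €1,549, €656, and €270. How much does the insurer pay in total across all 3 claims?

€54.40

Bill 1, €1,549: entire amount goes to the deductible. Member pays €1,549; OOP now €1,549. Plan pays €1,549 − €1,549 = €0.
Bill 2, €656: entire amount goes to the deductible. Member owes €656 (running OOP €2,205). Plan pays €656 − €656 = €0.
Bill 3, €270: deductible takes €202, €68 remains; 20% of €68 = €13.60. Cost to member: €215.60. OOP to date €2,420.60. Plan pays €270 − €215.60 = €54.40.
Insurer total = bills − member's total = €2,475 − €2,420.60 = €54.40.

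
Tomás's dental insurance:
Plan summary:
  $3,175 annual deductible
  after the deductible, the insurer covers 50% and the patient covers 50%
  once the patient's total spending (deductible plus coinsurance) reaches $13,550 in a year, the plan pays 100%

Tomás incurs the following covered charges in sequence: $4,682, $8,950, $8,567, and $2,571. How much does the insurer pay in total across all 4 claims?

$11,220

#1 ($4,682): $3,175 finishes the deductible; $1,507 goes to coinsurance; coinsurance $1,507 × 50% = $753.50. Cost to patient: $3,928.50. OOP to date $3,928.50. Plan pays $4,682 − $3,928.50 = $753.50.
#2 ($8,950): 50% coinsurance on $8,950 = $4,475. Cost to patient: $4,475. OOP to date $8,403.50. Insurer: $8,950 − $4,475 = $4,475.
#3 ($8,567): deductible met; 50% of $8,567 = $4,283.50. Patient pays $4,283.50; OOP now $12,687. Insurer: $8,567 − $4,283.50 = $4,283.50.
#4 ($2,571): deductible met; 50% of $2,571 = $1,285.50. Adding that to $12,687 gives $13,972.50, past the $13,550 cap; patient pays only $13,550 − $12,687 = $863. Plan pays $2,571 − $863 = $1,708.
Insurer total: $753.50 + $4,475 + $4,283.50 + $1,708 = $11,220.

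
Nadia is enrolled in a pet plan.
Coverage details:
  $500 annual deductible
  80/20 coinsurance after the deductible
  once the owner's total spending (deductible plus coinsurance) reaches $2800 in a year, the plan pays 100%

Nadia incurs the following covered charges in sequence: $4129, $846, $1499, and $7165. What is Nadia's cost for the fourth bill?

$1105.20

#1 ($4129): deductible takes $500, $3629 remains; owner's 20% is $725.80. Owner owes $1225.80 (running OOP $1225.80).
#2 ($846): 20% coinsurance on $846 = $169.20. Owner owes $169.20 (running OOP $1395).
#3 ($1499): deductible already satisfied, so owner's share is 20% × $1499 = $299.80. Cost to owner: $299.80. OOP to date $1694.80.
#4 ($7165): 20% coinsurance on $7165 = $1433. Adding that to $1694.80 gives $3127.80, past the $2800 cap; owner pays only $2800 − $1694.80 = $1105.20.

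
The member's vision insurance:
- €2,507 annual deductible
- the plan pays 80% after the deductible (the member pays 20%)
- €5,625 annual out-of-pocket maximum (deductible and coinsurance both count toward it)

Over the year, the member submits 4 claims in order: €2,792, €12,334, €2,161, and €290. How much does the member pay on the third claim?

€432.20

#1 (€2,792): €2,507 finishes the deductible; €285 goes to coinsurance; 20% of €285 = €57. Cost to member: €2,564. OOP to date €2,564.
#2 (€12,334): deductible met; 20% of €12,334 = €2,466.80. Cost to member: €2,466.80. OOP to date €5,030.80.
#3 (€2,161): 20% coinsurance on €2,161 = €432.20. Cost to member: €432.20. OOP to date €5,463.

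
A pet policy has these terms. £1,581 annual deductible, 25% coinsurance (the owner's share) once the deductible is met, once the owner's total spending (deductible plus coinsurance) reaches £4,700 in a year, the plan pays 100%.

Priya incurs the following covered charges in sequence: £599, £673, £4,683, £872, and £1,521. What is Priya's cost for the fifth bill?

£380.25

Bill 1, £599: entire amount goes to the deductible. Owner owes £599 (running OOP £599).
Bill 2, £673: fully absorbed by the deductible. Owner owes £673 (running OOP £1,272).
Bill 3, £4,683: deductible takes £309, £4,374 remains; owner's 25% is £1,093.50. Cost to owner: £1,402.50. OOP to date £2,674.50.
Bill 4, £872: deductible already satisfied, so owner's share is 25% × £872 = £218. Cost to owner: £218. OOP to date £2,892.50.
Bill 5, £1,521: deductible met; 25% of £1,521 = £380.25. Owner pays £380.25; OOP now £3,272.75.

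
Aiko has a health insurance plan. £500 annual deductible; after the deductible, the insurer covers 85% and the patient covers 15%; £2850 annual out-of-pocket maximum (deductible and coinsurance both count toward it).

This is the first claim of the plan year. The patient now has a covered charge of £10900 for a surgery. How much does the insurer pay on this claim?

£8840

Nothing has been paid toward the £500 deductible, so the first £500 of this charge is applied there.
The remaining £10400 (= £10900 − £500) moves to coinsurance.
15% of £10400 = £1560 falls to the patient.
So the patient owes £500 + £1560 = £2060 before any cap.
Total out-of-pocket so far would be £0 + £2060 = £2060, below the £2850 cap — no reduction.
Insurer pays the balance: £10900 − £2060 = £8840.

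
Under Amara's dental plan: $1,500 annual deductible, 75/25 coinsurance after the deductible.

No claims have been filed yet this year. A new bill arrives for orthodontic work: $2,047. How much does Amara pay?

Deductible not yet touched, so the first $1,500 of the bill goes to the deductible.
That leaves $2,047 − $1,500 = $547 for coinsurance.
Patient's 25% share of $547 is $136.75.
So the patient owes $1,500 + $136.75 = $1,636.75.

$1,636.75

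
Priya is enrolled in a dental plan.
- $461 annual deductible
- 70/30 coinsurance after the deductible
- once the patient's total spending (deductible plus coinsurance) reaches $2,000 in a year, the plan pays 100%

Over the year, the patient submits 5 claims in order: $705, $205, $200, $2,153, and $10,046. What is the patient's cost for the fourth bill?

$645.90

Claim 1 ($705): deductible takes $461, $244 remains; patient's 30% is $73.20. Patient pays $534.20; OOP now $534.20.
Claim 2 ($205): deductible already satisfied, so patient's share is 30% × $205 = $61.50. Cost to patient: $61.50. OOP to date $595.70.
Claim 3 ($200): 30% coinsurance on $200 = $60. Cost to patient: $60. OOP to date $655.70.
Claim 4 ($2,153): 30% coinsurance on $2,153 = $645.90. Patient owes $645.90 (running OOP $1,301.60).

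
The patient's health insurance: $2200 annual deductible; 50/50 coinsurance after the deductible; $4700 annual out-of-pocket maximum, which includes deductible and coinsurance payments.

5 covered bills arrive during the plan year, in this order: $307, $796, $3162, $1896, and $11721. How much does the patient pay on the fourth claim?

Claim 1 — $307: entire amount goes to the deductible. Patient owes $307 (running OOP $307).
Claim 2 — $796: fully absorbed by the deductible. Cost to patient: $796. OOP to date $1103.
Claim 3 — $3162: deductible takes $1097, $2065 remains; patient's 50% is $1032.50. Cost to patient: $2129.50. OOP to date $3232.50.
Claim 4 — $1896: deductible met; 50% of $1896 = $948. Patient pays $948; OOP now $4180.50.

$948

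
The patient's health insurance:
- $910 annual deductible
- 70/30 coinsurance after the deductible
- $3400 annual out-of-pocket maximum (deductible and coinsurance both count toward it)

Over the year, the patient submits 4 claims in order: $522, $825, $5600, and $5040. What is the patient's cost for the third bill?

$1680

Claim 1 — $522: entire amount goes to the deductible. Patient pays $522; OOP now $522.
Claim 2 — $825: $388 to deductible, leaving $437; coinsurance $437 × 30% = $131.10. Cost to patient: $519.10. OOP to date $1041.10.
Claim 3 — $5600: deductible met; 30% of $5600 = $1680. Patient owes $1680 (running OOP $2721.10).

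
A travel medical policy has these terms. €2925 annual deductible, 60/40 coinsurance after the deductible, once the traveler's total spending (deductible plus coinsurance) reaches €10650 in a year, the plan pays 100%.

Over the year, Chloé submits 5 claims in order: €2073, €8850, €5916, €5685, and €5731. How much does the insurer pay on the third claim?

#1 (€2073): entire amount goes to the deductible. Traveler pays €2073; OOP now €2073. Plan pays €2073 − €2073 = €0.
#2 (€8850): deductible takes €852, €7998 remains; traveler's 40% is €3199.20. Cost to traveler: €4051.20. OOP to date €6124.20. Plan pays €8850 − €4051.20 = €4798.80.
#3 (€5916): 40% coinsurance on €5916 = €2366.40. Traveler pays €2366.40; OOP now €8490.60. Plan pays €5916 − €2366.40 = €3549.60.

€3549.60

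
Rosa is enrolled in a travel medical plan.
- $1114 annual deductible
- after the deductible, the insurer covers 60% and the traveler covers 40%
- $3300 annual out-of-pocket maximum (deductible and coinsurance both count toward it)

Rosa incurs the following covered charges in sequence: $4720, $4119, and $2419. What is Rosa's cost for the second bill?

Bill 1, $4720: $1114 to deductible, leaving $3606; 40% of $3606 = $1442.40. Traveler owes $2556.40 (running OOP $2556.40).
Bill 2, $4119: deductible already satisfied, so traveler's share is 40% × $4119 = $1647.60. That would push OOP to $4204, over the $3300 cap, so traveler pays $3300 − $2556.40 = $743.60.

$743.60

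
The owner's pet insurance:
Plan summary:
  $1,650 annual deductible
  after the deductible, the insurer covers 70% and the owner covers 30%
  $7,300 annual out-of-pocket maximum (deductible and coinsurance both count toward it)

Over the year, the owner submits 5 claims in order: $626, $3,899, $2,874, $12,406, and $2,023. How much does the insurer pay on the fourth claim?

$8,684.20

Bill 1, $626: entire amount goes to the deductible. Owner pays $626; OOP now $626. Plan pays $626 − $626 = $0.
Bill 2, $3,899: $1,024 to deductible, leaving $2,875; 30% of $2,875 = $862.50. Cost to owner: $1,886.50. OOP to date $2,512.50. Insurer: $3,899 − $1,886.50 = $2,012.50.
Bill 3, $2,874: deductible met; 30% of $2,874 = $862.20. Cost to owner: $862.20. OOP to date $3,374.70. Plan pays $2,874 − $862.20 = $2,011.80.
Bill 4, $12,406: deductible met; 30% of $12,406 = $3,721.80. Owner pays $3,721.80; OOP now $7,096.50. Insurer: $12,406 − $3,721.80 = $8,684.20.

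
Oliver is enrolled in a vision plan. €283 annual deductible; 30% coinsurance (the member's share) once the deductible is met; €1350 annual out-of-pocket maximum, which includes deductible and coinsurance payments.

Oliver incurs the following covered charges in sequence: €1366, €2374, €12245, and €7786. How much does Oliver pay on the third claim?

€29.90

#1 (€1366): deductible takes €283, €1083 remains; coinsurance €1083 × 30% = €324.90. Cost to member: €607.90. OOP to date €607.90.
#2 (€2374): deductible already satisfied, so member's share is 30% × €2374 = €712.20. Member pays €712.20; OOP now €1320.10.
#3 (€12245): 30% coinsurance on €12245 = €3673.50. Adding that to €1320.10 gives €4993.60, past the €1350 cap; member pays only €1350 − €1320.10 = €29.90.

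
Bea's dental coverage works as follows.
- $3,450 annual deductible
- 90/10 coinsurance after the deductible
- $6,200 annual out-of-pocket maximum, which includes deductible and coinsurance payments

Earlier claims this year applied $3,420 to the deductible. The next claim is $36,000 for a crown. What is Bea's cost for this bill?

Remaining deductible: $3,450 − $3,420 = $30.
After the $30 deductible portion, $36,000 − $30 = $35,970 is subject to coinsurance.
10% of $35,970 = $3,597 falls to the patient.
So the patient owes $30 + $3,597 = $3,627 before any cap.
That would bring total out-of-pocket to $7,047, past the $6,200 cap. The patient is capped at $6,200 − $3,420 = $2,780 on this claim.

$2,780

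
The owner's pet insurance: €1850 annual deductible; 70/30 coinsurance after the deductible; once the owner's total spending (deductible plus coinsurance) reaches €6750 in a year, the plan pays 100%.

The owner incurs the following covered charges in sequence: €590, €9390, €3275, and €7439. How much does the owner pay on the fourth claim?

Claim 1 — €590: all of it applies to the deductible. Cost to owner: €590. OOP to date €590.
Claim 2 — €9390: deductible takes €1260, €8130 remains; coinsurance €8130 × 30% = €2439. Cost to owner: €3699. OOP to date €4289.
Claim 3 — €3275: deductible already satisfied, so owner's share is 30% × €3275 = €982.50. Owner pays €982.50; OOP now €5271.50.
Claim 4 — €7439: 30% coinsurance on €7439 = €2231.70. That would push OOP to €7503.20, over the €6750 cap, so owner pays €6750 − €5271.50 = €1478.50.

€1478.50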